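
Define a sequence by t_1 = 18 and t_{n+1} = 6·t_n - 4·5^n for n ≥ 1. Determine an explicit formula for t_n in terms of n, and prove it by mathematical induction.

t_n = 4·5^n - 2·6^(n - 1)

Computing the first terms: t_1 = 18, t_2 = 88, t_3 = 428. This suggests t_n = 4·5^n - 2·6^(n - 1).
Base case (n = 1): the formula gives 18 = 18 = t_1.
Inductive step: assume the claim holds for n = m, so t_m = 4·5^m - 2·6^(m - 1).
Then t_{m+1} = 6·t_m - 4·5^m = 6·(4·5^m - 2·6^(m - 1)) - 4·5^m = 4·5^(m + 1) - 2·6^m = 4·5^(m+1) - 2·6^((m+1) - 1),
which is the claimed formula at n = m+1.
This completes the induction.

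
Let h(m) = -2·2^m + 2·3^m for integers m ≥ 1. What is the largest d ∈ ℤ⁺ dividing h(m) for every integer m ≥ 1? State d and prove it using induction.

Computing the first values: h(1) = 2 and h(2) = 10; gcd(2, 10) = 2, so d ≤ 2.
We prove 2 | -2·2^m + 2·3^m for all m ≥ 1 by induction on m.
Base case (m = 1): h(1) = 2 = 2·(1), so 2 | h(1).
For the inductive step, assume it holds for an arbitrary p ≥ 1, i.e. 2 | h(p). Then
h(p+1) − 3·h(p) = (-2·2^(p+1) + 2·3^(p+1)) − 3·(-2·2^p + 2·3^p) = (-2)·2^p·(2 − 3) = (2)·2^p. Since 2 | h(p) by the inductive hypothesis, 2 | 3·h(p); and 2 | 2 since 2 = 2·1. Therefore 2 | h(p+1).
By the principle of mathematical induction, the result holds for all m ≥ 1.
Therefore the largest such d is 2.

d = 2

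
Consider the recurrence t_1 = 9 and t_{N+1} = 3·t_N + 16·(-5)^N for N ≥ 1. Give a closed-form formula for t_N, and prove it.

Computing the first terms: t_1 = 9, t_2 = -53, t_3 = 241. This suggests t_N = -2(-5)^N - 3^(N - 1).
For the base case N = 1: the formula gives 9 = 9 = t_1.
Inductive step: assume the claim holds for N = m, so t_m = -2(-5)^m - 3^(m - 1).
Then t_{m+1} = 3·t_m + 16·(-5)^m = 3·(-2(-5)^m - 3^(m - 1)) + 16·(-5)^m = -2(-5)^(m + 1) - 3^m = -2(-5)^(m+1) - 3^((m+1) - 1),
which is the claimed formula at N = m+1.
By induction, the statement is established for all N ≥ 1.

t_N = -2(-5)^N - 3^(N - 1)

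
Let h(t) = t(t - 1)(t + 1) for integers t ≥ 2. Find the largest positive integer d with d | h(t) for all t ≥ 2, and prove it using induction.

d = 6

Computing the first values: h(2) = 6 and h(3) = 24; gcd(6, 24) = 6, so d ≤ 6.
We prove 6 | t(t - 1)(t + 1) for all t ≥ 2 by induction on t.
For the base case t = 2: h(2) = 6 = 6·(1), so 6 | h(2).
Inductive step: suppose the statement holds for some i ≥ 2, i.e. 6 | h(i). Then
h(i+1) − h(i) = i·(i+1)·(i+2) − (i-1)·i·(i+1) = i·(i+1)·[(i+2) − (i-1)] = 3·i·(i+1). The product of 2 consecutive integers is divisible by (2)! = 2, so h(i+1) − h(i) is divisible by 3·2 = 6. By the inductive hypothesis 6 | h(i), hence 6 | h(i+1).
This completes the induction.
Therefore the largest such d is 6.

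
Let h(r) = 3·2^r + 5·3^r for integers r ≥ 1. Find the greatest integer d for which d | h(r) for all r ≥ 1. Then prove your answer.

d = 3

Computing the first values: h(1) = 21 and h(2) = 57; gcd(21, 57) = 3, so d ≤ 3.
We prove 3 | 3·2^r + 5·3^r for all r ≥ 1 by induction on r.
Base step (r = 1): h(1) = 21 = 3·(7), so 3 | h(1).
For the inductive step, assume it holds for an arbitrary p ≥ 1, i.e. 3 | h(p). Then
h(p+1) − 3·h(p) = (3·2^(p+1) + 5·3^(p+1)) − 3·(3·2^p + 5·3^p) = (3)·2^p·(2 − 3) = (-3)·2^p. Since 3 | h(p) by the inductive hypothesis, 3 | 3·h(p); and 3 | -3 since -3 = 3·-1. Therefore 3 | h(p+1).
By induction, the statement is established for all r ≥ 1.
Therefore the largest such d is 3.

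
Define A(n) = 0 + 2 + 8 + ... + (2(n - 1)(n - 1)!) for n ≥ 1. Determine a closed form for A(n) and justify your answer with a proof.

We claim A(n) = 2n! - 2 for all n ≥ 1.
Base case (n = 1): A(1) = 0, and the closed form gives 0. They agree.
For the inductive step, assume it holds for an arbitrary j ≥ 1, so A(j) = 2j! - 2.
Then A(j+1) = A(j) + (2j·j!) = (2j! - 2) + (2j·j!).
Simplifying, A(j+1) = 2(j+1)! - 2,
which is the closed form with n = j+1.
This completes the induction.

A(n) = 2n! - 2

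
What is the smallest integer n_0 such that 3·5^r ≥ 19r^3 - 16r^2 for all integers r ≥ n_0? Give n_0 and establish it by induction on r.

n_0 = 3

At r = 2: 75 < 88, so the inequality fails and n_0 ≥ 3. We prove 3·5^r ≥ 19r^3 - 16r^2 for all r ≥ 3.
Base step (r = 3): 3·5^r = 375 and 19r^3 - 16r^2 = 369, so 375 ≥ 369.
Inductive step: assume the claim holds for r = k, so 3·5^k ≥ 19k^3 - 16k^2.
Then 3·5^(k + 1) = 5·(3·5^k) ≥ 5·(19k^3 - 16k^2).
Also, for k ≥ 3 we have 5·(19k^3 - 16k^2) ≥ 19(k+1)^3 - 16(k+1)^2, since 5·(19k^3 - 16k^2) − (19(k+1)^3 - 16(k+1)^2) = 76k^3 - 121k^2 - 25k - 3, which is nonnegative for all k ≥ 3.
Combining, 3·5^(k + 1) ≥ 19(k+1)^3 - 16(k+1)^2.
By the principle of mathematical induction, the result holds for all r ≥ 3.
Hence the smallest such n_0 is 3.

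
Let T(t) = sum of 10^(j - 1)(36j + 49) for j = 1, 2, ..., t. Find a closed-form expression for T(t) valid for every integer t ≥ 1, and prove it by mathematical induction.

T(t) = 10^t(4t + 5) - 5

We claim T(t) = 10^t(4t + 5) - 5 for all t ≥ 1.
For the base case t = 1: T(1) = 85, and the closed form gives 85. They agree.
Suppose the result is true for t = j, so T(j) = 10^j(4j + 5) - 5.
Then T(j+1) = T(j) + (10^j(36j + 85)) = (10^j(4j + 5) - 5) + (10^j(36j + 85)).
Simplifying, T(j+1) = 40·10^j·j + 90·10^j - 5 = 10^(j+1)(4(j+1) + 5) - 5,
which is the closed form with t = j+1.
By induction, the statement is established for all t ≥ 1.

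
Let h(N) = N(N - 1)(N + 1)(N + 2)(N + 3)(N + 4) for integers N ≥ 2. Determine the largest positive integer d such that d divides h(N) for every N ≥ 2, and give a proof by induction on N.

Computing the first values: h(2) = 720 and h(3) = 5040; gcd(720, 5040) = 720, so d ≤ 720.
We prove 720 | N(N - 1)(N + 1)(N + 2)(N + 3)(N + 4) for all N ≥ 2 by induction on N.
Base case (N = 2): h(2) = 720 = 720·(1), so 720 | h(2).
Inductive step: suppose the statement holds for some r ≥ 2, i.e. 720 | h(r). Then
h(r+1) − h(r) = r·(r+1)·(r+2)·(r+3)·(r+4)·(r+5) − (r-1)·r·(r+1)·(r+2)·(r+3)·(r+4) = r·(r+1)·(r+2)·(r+3)·(r+4)·[(r+5) − (r-1)] = 6·r·(r+1)·(r+2)·(r+3)·(r+4). The product of 5 consecutive integers is divisible by (5)! = 120, so h(r+1) − h(r) is divisible by 6·120 = 720. By the inductive hypothesis 720 | h(r), hence 720 | h(r+1).
This completes the induction.
Therefore the largest such d is 720.

d = 720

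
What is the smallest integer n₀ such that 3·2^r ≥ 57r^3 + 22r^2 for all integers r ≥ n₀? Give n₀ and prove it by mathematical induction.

At r = 16: 196608 < 239104, so the inequality fails and n₀ ≥ 17. We prove 3·2^r ≥ 57r^3 + 22r^2 for all r ≥ 17.
Base step (r = 17): 3·2^r = 393216 and 57r^3 + 22r^2 = 286399, so 393216 ≥ 286399.
Inductive step: assume the claim holds for r = j, so 3·2^j ≥ 57j^3 + 22j^2.
Then 3·2^(j + 1) = 2·(3·2^j) ≥ 2·(57j^3 + 22j^2).
Also, for j ≥ 17 we have 2·(57j^3 + 22j^2) ≥ 57(j+1)^3 + 22(j+1)^2, since 2·(57j^3 + 22j^2) − (57(j+1)^3 + 22(j+1)^2) = 57j^3 - 149j^2 - 215j - 79, which is nonnegative for all j ≥ 17.
Combining, 3·2^(j + 1) ≥ 57(j+1)^3 + 22(j+1)^2.
Hence, by induction on r, the claim holds for every r ≥ 17.
Hence the smallest such n₀ is 17.

n₀ = 17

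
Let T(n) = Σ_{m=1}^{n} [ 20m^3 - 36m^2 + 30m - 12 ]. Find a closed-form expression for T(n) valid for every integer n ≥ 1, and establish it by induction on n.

T(n) = n(5n^3 - 2n^2 + 2n - 3)

We claim T(n) = n(5n^3 - 2n^2 + 2n - 3) for all n ≥ 1.
For the base case n = 1: T(1) = 2, and the closed form gives 2. They agree.
Inductive step: assume the claim holds for n = m, so T(m) = m(5m^3 - 2m^2 + 2m - 3).
Then T(m+1) = T(m) + (20m^3 + 24m^2 + 18m + 2) = (m(5m^3 - 2m^2 + 2m - 3)) + (20m^3 + 24m^2 + 18m + 2).
Simplifying, T(m+1) = (m + 1)(5m^3 + 13m^2 + 13m + 2) = (m+1)(5(m+1)^3 - 2(m+1)^2 + 2(m+1) - 3),
which is the closed form with n = m+1.
This completes the induction.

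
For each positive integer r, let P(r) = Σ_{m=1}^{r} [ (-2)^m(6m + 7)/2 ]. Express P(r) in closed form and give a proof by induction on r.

We claim P(r) = (-2)^r(2r + 3) - 3 for all r ≥ 1.
For the base case r = 1: P(1) = -13, and the closed form gives -13. They agree.
Inductive step: suppose the statement holds for some m ≥ 1, so P(m) = (-2)^m(2m + 3) - 3.
Then P(m+1) = P(m) + ((-2)^m(-6m - 13)) = ((-2)^m(2m + 3) - 3) + ((-2)^m(-6m - 13)).
Simplifying, P(m+1) = -4(-2)^m·m - 10(-2)^m - 3 = (-2)^(m+1)(2(m+1) + 3) - 3,
which is the closed form with r = m+1.
By induction, the statement is established for all r ≥ 1.

P(r) = (-2)^r(2r + 3) - 3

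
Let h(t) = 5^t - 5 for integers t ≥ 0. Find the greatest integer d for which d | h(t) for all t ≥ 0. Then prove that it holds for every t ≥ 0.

d = 4

Computing the first values: h(0) = -4 and h(1) = 0; gcd(-4, 0) = 4, so d ≤ 4.
We prove 4 | 5^t - 5 for all t ≥ 0 by induction on t.
For the base case t = 0: h(0) = -4 = 4·(-1), so 4 | h(0).
For the inductive step, assume it holds for an arbitrary j ≥ 0, i.e. 4 | h(j). Then
h(j+1) = 5^(j+1) - 5 = 5·(5^j - 5) + 20 = 5·h(j) + 20. The first term is divisible by 4 by the inductive hypothesis, and 20 is divisible by 4. Hence 4 | h(j+1).
By induction, the statement is established for all t ≥ 0.
Therefore the largest such d is 4.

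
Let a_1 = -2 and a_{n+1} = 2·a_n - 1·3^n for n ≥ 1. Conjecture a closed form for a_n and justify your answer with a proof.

a_n = 2^(n - 1) - 3^n

Computing the first terms: a_1 = -2, a_2 = -7, a_3 = -23. This suggests a_n = 2^(n - 1) - 3^n.
Base step (n = 1): the formula gives -2 = -2 = a_1.
Suppose the result is true for n = k, so a_k = 2^(k - 1) - 3^k.
Then a_{k+1} = 2·a_k - 1·3^k = 2·(2^(k - 1) - 3^k) - 1·3^k = 2^k - 3^(k + 1) = 2^((k+1) - 1) - 3^(k+1),
which is the claimed formula at n = k+1.
This completes the induction.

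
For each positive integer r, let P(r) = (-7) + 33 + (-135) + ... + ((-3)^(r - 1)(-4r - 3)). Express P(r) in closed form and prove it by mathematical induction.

We claim P(r) = (-3)^r(r + 1) - 1 for all r ≥ 1.
Base case (r = 1): P(1) = -7, and the closed form gives -7. They agree.
Inductive step: suppose the statement holds for some j ≥ 1, so P(j) = (-3)^j(j + 1) - 1.
Then P(j+1) = P(j) + ((-3)^j(-4j - 7)) = ((-3)^j(j + 1) - 1) + ((-3)^j(-4j - 7)).
Simplifying, P(j+1) = -3(-3)^j·j - 6(-3)^j - 1 = (-3)^(j+1)((j+1) + 1) - 1,
which is the closed form with r = j+1.
By the principle of mathematical induction, the result holds for all r ≥ 1.

P(r) = (-3)^r(r + 1) - 1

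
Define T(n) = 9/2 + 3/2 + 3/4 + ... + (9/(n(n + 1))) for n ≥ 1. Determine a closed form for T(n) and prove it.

We claim T(n) = 9n/(n + 1) for all n ≥ 1.
For the base case n = 1: T(1) = 9/2, and the closed form gives 9/2. They agree.
Inductive step: assume the claim holds for n = j, so T(j) = 9j/(j + 1).
Then T(j+1) = T(j) + (9/((j + 1)(j + 2))) = (9j/(j + 1)) + (9/((j + 1)(j + 2))).
Simplifying, T(j+1) = 9(j + 1)/(j + 2) = 9(j+1)/((j+1) + 1),
which is the closed form with n = j+1.
Hence, by induction on n, the claim holds for every n ≥ 1.

T(n) = 9n/(n + 1)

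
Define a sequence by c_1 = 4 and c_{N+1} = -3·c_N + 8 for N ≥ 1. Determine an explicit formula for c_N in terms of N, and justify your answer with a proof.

Computing the first terms: c_1 = 4, c_2 = -4, c_3 = 20. This suggests c_N = 2(-3)^(N - 1) + 2.
When N = 1: the formula gives 4 = 4 = c_1.
For the inductive step, assume it holds for an arbitrary r ≥ 1, so c_r = 2(-3)^(r - 1) + 2.
Then c_{r+1} = -3·c_r + 8 = -3·(2(-3)^(r - 1) + 2) + 8 = 2(-3)^r + 2 = 2(-3)^((r+1) - 1) + 2,
which is the claimed formula at N = r+1.
By the principle of mathematical induction, the result holds for all N ≥ 1.

c_N = 2(-3)^(N - 1) + 2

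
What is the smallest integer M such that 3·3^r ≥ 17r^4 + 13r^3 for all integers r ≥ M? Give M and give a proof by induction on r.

At r = 10: 177147 < 183000, so the inequality fails and M ≥ 11. We prove 3·3^r ≥ 17r^4 + 13r^3 for all r ≥ 11.
Base case (r = 11): 3·3^r = 531441 and 17r^4 + 13r^3 = 266200, so 531441 ≥ 266200.
Inductive step: assume the claim holds for r = p, so 3·3^p ≥ 17p^4 + 13p^3.
Then 3·3^(p + 1) = 3·(3·3^p) ≥ 3·(17p^4 + 13p^3).
Also, for p ≥ 11 we have 3·(17p^4 + 13p^3) ≥ 17(p+1)^4 + 13(p+1)^3, since 3·(17p^4 + 13p^3) − (17(p+1)^4 + 13(p+1)^3) = 34p^4 - 42p^3 - 141p^2 - 107p - 30, which is nonnegative for all p ≥ 11.
Combining, 3·3^(p + 1) ≥ 17(p+1)^4 + 13(p+1)^3.
This completes the induction.
Hence the smallest such M is 11.

M = 11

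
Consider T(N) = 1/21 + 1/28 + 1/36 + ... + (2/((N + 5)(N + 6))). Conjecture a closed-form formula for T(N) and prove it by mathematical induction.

T(N) = N/(3(N + 6))

We claim T(N) = N/(3(N + 6)) for all N ≥ 1.
For the base case N = 1: T(1) = 1/21, and the closed form gives 1/21. They agree.
Inductive step: assume the claim holds for N = p, so T(p) = p/(3(p + 6)).
Then T(p+1) = T(p) + (2/((p + 6)(p + 7))) = (p/(3(p + 6))) + (2/((p + 6)(p + 7))).
Simplifying, T(p+1) = (p + 1)/(3(p + 7)) = (p+1)/(3((p+1) + 6)),
which is the closed form with N = p+1.
By the principle of mathematical induction, the result holds for all N ≥ 1.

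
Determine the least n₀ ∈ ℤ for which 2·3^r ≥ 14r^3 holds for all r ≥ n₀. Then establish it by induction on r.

At r = 7: 4374 < 4802, so the inequality fails and n₀ ≥ 8. We prove 2·3^r ≥ 14r^3 for all r ≥ 8.
Base step (r = 8): 2·3^r = 13122 and 14r^3 = 7168, so 13122 ≥ 7168.
For the inductive step, assume it holds for an arbitrary i ≥ 8, so 2·3^i ≥ 14i^3.
Then 2·3^(i + 1) = 3·(2·3^i) ≥ 3·(14i^3).
Also, for i ≥ 8 we have 3·(14i^3) ≥ 14(i+1)^3, since 3 ≥ (1 + 1/i)^3 for all i ≥ 8.
Combining, 2·3^(i + 1) ≥ 14(i+1)^3.
This completes the induction.
Hence the smallest such n₀ is 8.

n₀ = 8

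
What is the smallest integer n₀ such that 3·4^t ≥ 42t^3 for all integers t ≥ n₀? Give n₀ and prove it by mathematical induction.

At t = 5: 3072 < 5250, so the inequality fails and n₀ ≥ 6. We prove 3·4^t ≥ 42t^3 for all t ≥ 6.
When t = 6: 3·4^t = 12288 and 42t^3 = 9072, so 12288 ≥ 9072.
Suppose the result is true for t = m, so 3·4^m ≥ 42m^3.
Then 3·4^(m + 1) = 4·(3·4^m) ≥ 4·(42m^3).
Also, for m ≥ 6 we have 4·(42m^3) ≥ 42(m+1)^3, since 4 ≥ (1 + 1/m)^3 for all m ≥ 6.
Combining, 3·4^(m + 1) ≥ 42(m+1)^3.
Hence, by induction on t, the claim holds for every t ≥ 6.
Hence the smallest such n₀ is 6.

n₀ = 6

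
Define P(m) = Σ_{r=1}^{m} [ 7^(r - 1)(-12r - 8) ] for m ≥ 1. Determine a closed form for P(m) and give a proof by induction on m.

P(m) = -7^m(2m + 1) + 1

We claim P(m) = -7^m(2m + 1) + 1 for all m ≥ 1.
Base case (m = 1): P(1) = -20, and the closed form gives -20. They agree.
For the inductive step, assume it holds for an arbitrary r ≥ 1, so P(r) = -7^r(2r + 1) + 1.
Then P(r+1) = P(r) + (7^r(-12r - 20)) = (-7^r(2r + 1) + 1) + (7^r(-12r - 20)).
Simplifying, P(r+1) = -14·7^r·r - 21·7^r + 1 = -7^(r+1)(2(r+1) + 1) + 1,
which is the closed form with m = r+1.
By induction, the statement is established for all m ≥ 1.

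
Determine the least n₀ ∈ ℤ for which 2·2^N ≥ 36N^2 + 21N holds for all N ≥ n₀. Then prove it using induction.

At N = 11: 4096 < 4587, so the inequality fails and n₀ ≥ 12. We prove 2·2^N ≥ 36N^2 + 21N for all N ≥ 12.
Base case (N = 12): 2·2^N = 8192 and 36N^2 + 21N = 5436, so 8192 ≥ 5436.
Inductive step: suppose the statement holds for some k ≥ 12, so 2·2^k ≥ 36k^2 + 21k.
Then 2·2^(k + 1) = 2·(2·2^k) ≥ 2·(36k^2 + 21k).
Also, for k ≥ 12 we have 2·(36k^2 + 21k) ≥ 36(k+1)^2 + 21(k+1), since 2·(36k^2 + 21k) − (36(k+1)^2 + 21(k+1)) = 36k^2 - 51k - 57, which is nonnegative for all k ≥ 12.
Combining, 2·2^(k + 1) ≥ 36(k+1)^2 + 21(k+1).
Hence, by induction on N, the claim holds for every N ≥ 12.
Hence the smallest such n₀ is 12.

n₀ = 12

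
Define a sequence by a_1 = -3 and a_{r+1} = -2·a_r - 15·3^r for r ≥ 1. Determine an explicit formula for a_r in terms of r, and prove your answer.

a_r = -3(-2)^r - 3^(r + 1)

Computing the first terms: a_1 = -3, a_2 = -39, a_3 = -57. This suggests a_r = -3(-2)^r - 3^(r + 1).
Base step (r = 1): the formula gives -3 = -3 = a_1.
Suppose the result is true for r = i, so a_i = -3(-2)^i - 3^(i + 1).
Then a_{i+1} = -2·a_i - 15·3^i = -2·(-3(-2)^i - 3^(i + 1)) - 15·3^i = -3(-2)^(i + 1) - 3^(i + 2) = -3(-2)^(i+1) - 3^((i+1) + 1),
which is the claimed formula at r = i+1.
This completes the induction.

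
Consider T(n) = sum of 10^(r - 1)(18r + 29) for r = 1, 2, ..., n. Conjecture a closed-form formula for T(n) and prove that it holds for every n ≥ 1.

We claim T(n) = 10^n(2n + 3) - 3 for all n ≥ 1.
When n = 1: T(1) = 47, and the closed form gives 47. They agree.
Inductive step: assume the claim holds for n = r, so T(r) = 10^r(2r + 3) - 3.
Then T(r+1) = T(r) + (10^r(18r + 47)) = (10^r(2r + 3) - 3) + (10^r(18r + 47)).
Simplifying, T(r+1) = 20·10^r·r + 50·10^r - 3 = 10^(r+1)(2(r+1) + 3) - 3,
which is the closed form with n = r+1.
By the principle of mathematical induction, the result holds for all n ≥ 1.

T(n) = 10^n(2n + 3) - 3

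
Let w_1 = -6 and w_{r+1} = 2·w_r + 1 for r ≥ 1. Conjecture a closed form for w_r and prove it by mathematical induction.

w_r = -5·2^(r - 1) - 1

Computing the first terms: w_1 = -6, w_2 = -11, w_3 = -21. This suggests w_r = -5·2^(r - 1) - 1.
For the base case r = 1: the formula gives -6 = -6 = w_1.
For the inductive step, assume it holds for an arbitrary i ≥ 1, so w_i = -5·2^(i - 1) - 1.
Then w_{i+1} = 2·w_i + 1 = 2·(-5·2^(i - 1) - 1) + 1 = -5·2^i - 1 = -5·2^((i+1) - 1) - 1,
which is the claimed formula at r = i+1.
By induction, the statement is established for all r ≥ 1.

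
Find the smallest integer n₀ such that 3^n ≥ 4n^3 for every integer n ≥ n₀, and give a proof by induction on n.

At n = 6: 729 < 864, so the inequality fails and n₀ ≥ 7. We prove 3^n ≥ 4n^3 for all n ≥ 7.
When n = 7: 3^n = 2187 and 4n^3 = 1372, so 2187 ≥ 1372.
Inductive step: assume the claim holds for n = k, so 3^k ≥ 4k^3.
Then 3^(k + 1) = 3·(3^k) ≥ 3·(4k^3).
Also, for k ≥ 7 we have 3·(4k^3) ≥ 4(k+1)^3, since 3 ≥ (1 + 1/k)^3 for all k ≥ 7.
Combining, 3^(k + 1) ≥ 4(k+1)^3.
Hence, by induction on n, the claim holds for every n ≥ 7.
Hence the smallest such n₀ is 7.

n₀ = 7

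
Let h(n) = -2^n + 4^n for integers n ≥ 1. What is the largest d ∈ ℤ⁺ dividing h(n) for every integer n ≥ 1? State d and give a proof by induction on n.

d = 2

Computing the first values: h(1) = 2 and h(2) = 12; gcd(2, 12) = 2, so d ≤ 2.
We prove 2 | -2^n + 4^n for all n ≥ 1 by induction on n.
Base step (n = 1): h(1) = 2 = 2·(1), so 2 | h(1).
For the inductive step, assume it holds for an arbitrary m ≥ 1, i.e. 2 | h(m). Then
4^{m+1} − 2^{m+1} = 4·4^m − 2·2^m = 4·(4^m − 2^m) + (2)·2^m. The first term is divisible by 2 by the inductive hypothesis, and the second term (2)·2^m is divisible by 2 since 2 | 2. Hence 2 | h(m+1).
This completes the induction.
Therefore the largest such d is 2.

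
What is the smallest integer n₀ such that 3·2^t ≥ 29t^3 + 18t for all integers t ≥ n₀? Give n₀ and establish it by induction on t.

At t = 14: 49152 < 79828, so the inequality fails and n₀ ≥ 15. We prove 3·2^t ≥ 29t^3 + 18t for all t ≥ 15.
For the base case t = 15: 3·2^t = 98304 and 29t^3 + 18t = 98145, so 98304 ≥ 98145.
Inductive step: suppose the statement holds for some i ≥ 15, so 3·2^i ≥ 29i^3 + 18i.
Then 3·2^(i + 1) = 2·(3·2^i) ≥ 2·(29i^3 + 18i).
Also, for i ≥ 15 we have 2·(29i^3 + 18i) ≥ 29(i+1)^3 + 18(i+1), since 2·(29i^3 + 18i) − (29(i+1)^3 + 18(i+1)) = 29i^3 - 87i^2 - 69i - 47, which is nonnegative for all i ≥ 15.
Combining, 3·2^(i + 1) ≥ 29(i+1)^3 + 18(i+1).
Hence, by induction on t, the claim holds for every t ≥ 15.
Hence the smallest such n₀ is 15.

n₀ = 15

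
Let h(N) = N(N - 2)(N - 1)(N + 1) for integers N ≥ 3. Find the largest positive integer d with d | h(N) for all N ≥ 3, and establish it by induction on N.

Computing the first values: h(3) = 24 and h(4) = 120; gcd(24, 120) = 24, so d ≤ 24.
We prove 24 | N(N - 2)(N - 1)(N + 1) for all N ≥ 3 by induction on N.
For the base case N = 3: h(3) = 24 = 24·(1), so 24 | h(3).
Inductive step: assume the claim holds for N = m, i.e. 24 | h(m). Then
h(m+1) − h(m) = (m-1)·m·(m+1)·(m+2) − (m-2)·(m-1)·m·(m+1) = (m-1)·m·(m+1)·[(m+2) − (m-2)] = 4·(m-1)·m·(m+1). The product of 3 consecutive integers is divisible by (3)! = 6, so h(m+1) − h(m) is divisible by 4·6 = 24. By the inductive hypothesis 24 | h(m), hence 24 | h(m+1).
This completes the induction.
Therefore the largest such d is 24.

d = 24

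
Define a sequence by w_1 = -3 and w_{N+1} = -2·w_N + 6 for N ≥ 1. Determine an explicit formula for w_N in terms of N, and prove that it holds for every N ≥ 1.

Computing the first terms: w_1 = -3, w_2 = 12, w_3 = -18. This suggests w_N = -5(-2)^(N - 1) + 2.
Base case (N = 1): the formula gives -3 = -3 = w_1.
For the inductive step, assume it holds for an arbitrary m ≥ 1, so w_m = -5(-2)^(m - 1) + 2.
Then w_{m+1} = -2·w_m + 6 = -2·(-5(-2)^(m - 1) + 2) + 6 = -5(-2)^m + 2 = -5(-2)^((m+1) - 1) + 2,
which is the claimed formula at N = m+1.
By the principle of mathematical induction, the result holds for all N ≥ 1.

w_N = -5(-2)^(N - 1) + 2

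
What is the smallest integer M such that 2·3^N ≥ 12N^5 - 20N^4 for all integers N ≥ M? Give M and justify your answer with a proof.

At N = 13: 3188646 < 3884296, so the inequality fails and M ≥ 14. We prove 2·3^N ≥ 12N^5 - 20N^4 for all N ≥ 14.
Base step (N = 14): 2·3^N = 9565938 and 12N^5 - 20N^4 = 5685568, so 9565938 ≥ 5685568.
Inductive step: assume the claim holds for N = r, so 2·3^r ≥ 12r^5 - 20r^4.
Then 2·3^(r + 1) = 3·(2·3^r) ≥ 3·(12r^5 - 20r^4).
Also, for r ≥ 14 we have 3·(12r^5 - 20r^4) ≥ 12(r+1)^5 - 20(r+1)^4, since 3·(12r^5 - 20r^4) − (12(r+1)^5 - 20(r+1)^4) = 24r^5 - 100r^4 - 40r^3 + 20r + 8, which is nonnegative for all r ≥ 14.
Combining, 2·3^(r + 1) ≥ 12(r+1)^5 - 20(r+1)^4.
This completes the induction.
Hence the smallest such M is 14.

M = 14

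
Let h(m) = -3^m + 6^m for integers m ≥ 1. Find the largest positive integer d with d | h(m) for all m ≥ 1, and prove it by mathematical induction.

d = 3

Computing the first values: h(1) = 3 and h(2) = 27; gcd(3, 27) = 3, so d ≤ 3.
We prove 3 | -3^m + 6^m for all m ≥ 1 by induction on m.
When m = 1: h(1) = 3 = 3·(1), so 3 | h(1).
Suppose the result is true for m = p, i.e. 3 | h(p). Then
6^{p+1} − 3^{p+1} = 6·6^p − 3·3^p = 6·(6^p − 3^p) + (3)·3^p. The first term is divisible by 3 by the inductive hypothesis, and the second term (3)·3^p is divisible by 3 since 3 | 3. Hence 3 | h(p+1).
Hence, by induction on m, the claim holds for every m ≥ 1.
Therefore the largest such d is 3.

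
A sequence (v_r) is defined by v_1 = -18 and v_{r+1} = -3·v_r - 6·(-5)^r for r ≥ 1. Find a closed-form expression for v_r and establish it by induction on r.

v_r = (-3)^r + 3(-5)^r

Computing the first terms: v_1 = -18, v_2 = 84, v_3 = -402. This suggests v_r = (-3)^r + 3(-5)^r.
For the base case r = 1: the formula gives -18 = -18 = v_1.
Suppose the result is true for r = j, so v_j = (-3)^j + 3(-5)^j.
Then v_{j+1} = -3·v_j - 6·(-5)^j = -3·((-3)^j + 3(-5)^j) - 6·(-5)^j = (-3)^(j + 1) + 3(-5)^(j + 1),
which is the claimed formula at r = j+1.
By induction, the statement is established for all r ≥ 1.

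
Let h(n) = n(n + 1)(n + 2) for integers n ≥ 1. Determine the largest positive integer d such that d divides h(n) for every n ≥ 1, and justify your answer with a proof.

Computing the first values: h(1) = 6 and h(2) = 24; gcd(6, 24) = 6, so d ≤ 6.
We prove 6 | n(n + 1)(n + 2) for all n ≥ 1 by induction on n.
When n = 1: h(1) = 6 = 6·(1), so 6 | h(1).
Suppose the result is true for n = p, i.e. 6 | h(p). Then
h(p+1) − h(p) = (p+1)·(p+2)·(p+3) − p·(p+1)·(p+2) = (p+1)·(p+2)·[(p+3) − p] = 3·(p+1)·(p+2). The product of 2 consecutive integers is divisible by (2)! = 2, so h(p+1) − h(p) is divisible by 3·2 = 6. By the inductive hypothesis 6 | h(p), hence 6 | h(p+1).
By induction, the statement is established for all n ≥ 1.
Therefore the largest such d is 6.

d = 6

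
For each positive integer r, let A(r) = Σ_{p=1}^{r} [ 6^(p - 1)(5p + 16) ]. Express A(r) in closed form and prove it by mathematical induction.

A(r) = 6^r(r + 3) - 3

We claim A(r) = 6^r(r + 3) - 3 for all r ≥ 1.
For the base case r = 1: A(1) = 21, and the closed form gives 21. They agree.
Inductive step: assume the claim holds for r = p, so A(p) = 6^p(p + 3) - 3.
Then A(p+1) = A(p) + (6^p(5p + 21)) = (6^p(p + 3) - 3) + (6^p(5p + 21)).
Simplifying, A(p+1) = 6·6^p·p + 24·6^p - 3 = 6^(p+1)((p+1) + 3) - 3,
which is the closed form with r = p+1.
By induction, the statement is established for all r ≥ 1.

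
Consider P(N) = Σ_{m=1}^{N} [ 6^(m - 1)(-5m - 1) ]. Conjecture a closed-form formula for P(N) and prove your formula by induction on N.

P(N) = -6^N·N

We claim P(N) = -6^N·N for all N ≥ 1.
Base step (N = 1): P(1) = -6, and the closed form gives -6. They agree.
For the inductive step, assume it holds for an arbitrary m ≥ 1, so P(m) = -6^m·m.
Then P(m+1) = P(m) + (6^m(-5m - 6)) = (-6^m·m) + (6^m(-5m - 6)).
Simplifying, P(m+1) = 6^(m + 1)(-m - 1) = -6^(m+1)·(m+1),
which is the closed form with N = m+1.
This completes the induction.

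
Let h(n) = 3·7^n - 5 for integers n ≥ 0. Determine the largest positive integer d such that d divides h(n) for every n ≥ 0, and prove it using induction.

Computing the first values: h(0) = -2 and h(1) = 16; gcd(-2, 16) = 2, so d ≤ 2.
We prove 2 | 3·7^n - 5 for all n ≥ 0 by induction on n.
For the base case n = 0: h(0) = -2 = 2·(-1), so 2 | h(0).
Inductive step: suppose the statement holds for some j ≥ 0, i.e. 2 | h(j). Then
h(j+1) = 3·7^(j+1) - 5 = 7·(3·7^j - 5) + 30 = 7·h(j) + 30. The first term is divisible by 2 by the inductive hypothesis, and 30 is divisible by 2. Hence 2 | h(j+1).
Hence, by induction on n, the claim holds for every n ≥ 0.
Therefore the largest such d is 2.

d = 2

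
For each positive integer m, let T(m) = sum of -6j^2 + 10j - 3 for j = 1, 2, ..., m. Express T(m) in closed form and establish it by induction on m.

We claim T(m) = -m(2m^2 - 2m - 1) for all m ≥ 1.
Base step (m = 1): T(1) = 1, and the closed form gives 1. They agree.
Inductive step: assume the claim holds for m = j, so T(j) = j(-2j^2 + 2j + 1).
Then T(j+1) = T(j) + (-6j^2 - 2j + 1) = (j(-2j^2 + 2j + 1)) + (-6j^2 - 2j + 1).
Simplifying, T(j+1) = -(j + 1)(2j^2 + 2j - 1) = -(j+1)(2(j+1)^2 - 2(j+1) - 1),
which is the closed form with m = j+1.
This completes the induction.

T(m) = -m(2m^2 - 2m - 1)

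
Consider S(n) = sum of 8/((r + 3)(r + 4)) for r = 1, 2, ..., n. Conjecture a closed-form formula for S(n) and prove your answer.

S(n) = 2n/(n + 4)

We claim S(n) = 2n/(n + 4) for all n ≥ 1.
Base case (n = 1): S(1) = 2/5, and the closed form gives 2/5. They agree.
Suppose the result is true for n = r, so S(r) = 2r/(r + 4).
Then S(r+1) = S(r) + (8/((r + 4)(r + 5))) = (2r/(r + 4)) + (8/((r + 4)(r + 5))).
Simplifying, S(r+1) = 2(r + 1)/(r + 5) = 2(r+1)/((r+1) + 4),
which is the closed form with n = r+1.
This completes the induction.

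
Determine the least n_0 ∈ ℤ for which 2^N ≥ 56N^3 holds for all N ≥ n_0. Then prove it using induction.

At N = 18: 262144 < 326592, so the inequality fails and n_0 ≥ 19. We prove 2^N ≥ 56N^3 for all N ≥ 19.
Base case (N = 19): 2^N = 524288 and 56N^3 = 384104, so 524288 ≥ 384104.
For the inductive step, assume it holds for an arbitrary m ≥ 19, so 2^m ≥ 56m^3.
Then 2^(m + 1) = 2·(2^m) ≥ 2·(56m^3).
Also, for m ≥ 19 we have 2·(56m^3) ≥ 56(m+1)^3, since 2 ≥ (1 + 1/m)^3 for all m ≥ 19.
Combining, 2^(m + 1) ≥ 56(m+1)^3.
By the principle of mathematical induction, the result holds for all N ≥ 19.
Hence the smallest such n_0 is 19.

n_0 = 19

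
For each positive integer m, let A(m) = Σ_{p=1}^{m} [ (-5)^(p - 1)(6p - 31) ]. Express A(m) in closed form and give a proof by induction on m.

We claim A(m) = (-5)^m(-m + 5) - 5 for all m ≥ 1.
When m = 1: A(1) = -25, and the closed form gives -25. They agree.
For the inductive step, assume it holds for an arbitrary p ≥ 1, so A(p) = (-5)^p(-p + 5) - 5.
Then A(p+1) = A(p) + ((-5)^p(6p - 25)) = ((-5)^p(-p + 5) - 5) + ((-5)^p(6p - 25)).
Simplifying, A(p+1) = 5(-5)^p·p - 20(-5)^p - 5 = (-5)^(p+1)(-(p+1) + 5) - 5,
which is the closed form with m = p+1.
By the principle of mathematical induction, the result holds for all m ≥ 1.

A(m) = (-5)^m(-m + 5) - 5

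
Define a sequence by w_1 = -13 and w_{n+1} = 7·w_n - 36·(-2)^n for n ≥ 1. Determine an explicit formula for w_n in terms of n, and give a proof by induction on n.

Computing the first terms: w_1 = -13, w_2 = -19, w_3 = -277. This suggests w_n = (-2)^(n + 2) - 5·7^(n - 1).
For the base case n = 1: the formula gives -13 = -13 = w_1.
For the inductive step, assume it holds for an arbitrary r ≥ 1, so w_r = (-2)^(r + 2) - 5·7^(r - 1).
Then w_{r+1} = 7·w_r - 36·(-2)^r = 7·((-2)^(r + 2) - 5·7^(r - 1)) - 36·(-2)^r = (-2)^(r + 3) - 5·7^r = (-2)^((r+1) + 2) - 5·7^((r+1) - 1),
which is the claimed formula at n = r+1.
This completes the induction.

w_n = (-2)^(n + 2) - 5·7^(n - 1)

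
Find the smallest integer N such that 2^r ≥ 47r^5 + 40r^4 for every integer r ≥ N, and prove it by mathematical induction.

N = 31

At r = 30: 1073741824 < 1174500000, so the inequality fails and N ≥ 31. We prove 2^r ≥ 47r^5 + 40r^4 for all r ≥ 31.
Base step (r = 31): 2^r = 2147483648 and 47r^5 + 40r^4 = 1382510937, so 2147483648 ≥ 1382510937.
Inductive step: assume the claim holds for r = m, so 2^m ≥ 47m^5 + 40m^4.
Then 2^(m + 1) = 2·(2^m) ≥ 2·(47m^5 + 40m^4).
Also, for m ≥ 31 we have 2·(47m^5 + 40m^4) ≥ 47(m+1)^5 + 40(m+1)^4, since 2·(47m^5 + 40m^4) − (47(m+1)^5 + 40(m+1)^4) = 47m^5 - 195m^4 - 630m^3 - 710m^2 - 395m - 87, which is nonnegative for all m ≥ 31.
Combining, 2^(m + 1) ≥ 47(m+1)^5 + 40(m+1)^4.
This completes the induction.
Hence the smallest such N is 31.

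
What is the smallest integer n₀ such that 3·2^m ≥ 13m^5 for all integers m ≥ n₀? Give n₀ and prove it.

At m = 25: 100663296 < 126953125, so the inequality fails and n₀ ≥ 26. We prove 3·2^m ≥ 13m^5 for all m ≥ 26.
For the base case m = 26: 3·2^m = 201326592 and 13m^5 = 154457888, so 201326592 ≥ 154457888.
Inductive step: suppose the statement holds for some i ≥ 26, so 3·2^i ≥ 13i^5.
Then 3·2^(i + 1) = 2·(3·2^i) ≥ 2·(13i^5).
Also, for i ≥ 26 we have 2·(13i^5) ≥ 13(i+1)^5, since 2 ≥ (1 + 1/i)^5 for all i ≥ 26.
Combining, 3·2^(i + 1) ≥ 13(i+1)^5.
By induction, the statement is established for all m ≥ 26.
Hence the smallest such n₀ is 26.

n₀ = 26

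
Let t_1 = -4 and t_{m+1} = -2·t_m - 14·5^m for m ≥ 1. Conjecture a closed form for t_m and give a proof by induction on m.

t_m = -3(-2)^m - 2·5^m

Computing the first terms: t_1 = -4, t_2 = -62, t_3 = -226. This suggests t_m = -3(-2)^m - 2·5^m.
For the base case m = 1: the formula gives -4 = -4 = t_1.
Inductive step: assume the claim holds for m = j, so t_j = -3(-2)^j - 2·5^j.
Then t_{j+1} = -2·t_j - 14·5^j = -2·(-3(-2)^j - 2·5^j) - 14·5^j = -3(-2)^(j + 1) - 2·5^(j + 1),
which is the claimed formula at m = j+1.
By the principle of mathematical induction, the result holds for all m ≥ 1.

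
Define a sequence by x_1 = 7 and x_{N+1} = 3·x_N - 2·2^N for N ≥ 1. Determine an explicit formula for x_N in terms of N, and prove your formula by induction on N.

x_N = 2^(N + 1) + 3^N

Computing the first terms: x_1 = 7, x_2 = 17, x_3 = 43. This suggests x_N = 2^(N + 1) + 3^N.
For the base case N = 1: the formula gives 7 = 7 = x_1.
Suppose the result is true for N = p, so x_p = 2^(p + 1) + 3^p.
Then x_{p+1} = 3·x_p - 2·2^p = 3·(2^(p + 1) + 3^p) - 2·2^p = 2^(p + 2) + 3^(p + 1) = 2^((p+1) + 1) + 3^(p+1),
which is the claimed formula at N = p+1.
By the principle of mathematical induction, the result holds for all N ≥ 1.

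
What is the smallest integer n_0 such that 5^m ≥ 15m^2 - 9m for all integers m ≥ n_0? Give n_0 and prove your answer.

At m = 2: 25 < 42, so the inequality fails and n_0 ≥ 3. We prove 5^m ≥ 15m^2 - 9m for all m ≥ 3.
Base case (m = 3): 5^m = 125 and 15m^2 - 9m = 108, so 125 ≥ 108.
Suppose the result is true for m = r, so 5^r ≥ 15r^2 - 9r.
Then 5^(r + 1) = 5·(5^r) ≥ 5·(15r^2 - 9r).
Also, for r ≥ 3 we have 5·(15r^2 - 9r) ≥ 15(r+1)^2 - 9(r+1), since 5·(15r^2 - 9r) − (15(r+1)^2 - 9(r+1)) = 60r^2 - 66r - 6, which is nonnegative for all r ≥ 3.
Combining, 5^(r + 1) ≥ 15(r+1)^2 - 9(r+1).
Hence, by induction on m, the claim holds for every m ≥ 3.
Hence the smallest such n_0 is 3.

n_0 = 3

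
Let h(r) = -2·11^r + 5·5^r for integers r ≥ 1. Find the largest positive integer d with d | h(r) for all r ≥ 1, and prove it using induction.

d = 3

Computing the first values: h(1) = 3 and h(2) = -117; gcd(3, -117) = 3, so d ≤ 3.
We prove 3 | -2·11^r + 5·5^r for all r ≥ 1 by induction on r.
When r = 1: h(1) = 3 = 3·(1), so 3 | h(1).
For the inductive step, assume it holds for an arbitrary k ≥ 1, i.e. 3 | h(k). Then
h(k+1) − 11·h(k) = (-2·11^(k+1) + 5·5^(k+1)) − 11·(-2·11^k + 5·5^k) = (5)·5^k·(5 − 11) = (-30)·5^k. Since 3 | h(k) by the inductive hypothesis, 3 | 11·h(k); and 3 | -30 since -30 = 3·-10. Therefore 3 | h(k+1).
By the principle of mathematical induction, the result holds for all r ≥ 1.
Therefore the largest such d is 3.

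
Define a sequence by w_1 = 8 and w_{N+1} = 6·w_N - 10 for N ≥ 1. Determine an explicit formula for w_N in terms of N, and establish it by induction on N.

Computing the first terms: w_1 = 8, w_2 = 38, w_3 = 218. This suggests w_N = 6^N + 2.
Base step (N = 1): the formula gives 8 = 8 = w_1.
Suppose the result is true for N = i, so w_i = 6^i + 2.
Then w_{i+1} = 6·w_i - 10 = 6·(6^i + 2) - 10 = 6^(i + 1) + 2,
which is the claimed formula at N = i+1.
By the principle of mathematical induction, the result holds for all N ≥ 1.

w_N = 6^N + 2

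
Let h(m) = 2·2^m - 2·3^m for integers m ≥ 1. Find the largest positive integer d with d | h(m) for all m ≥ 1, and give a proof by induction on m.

Computing the first values: h(1) = -2 and h(2) = -10; gcd(-2, -10) = 2, so d ≤ 2.
We prove 2 | 2·2^m - 2·3^m for all m ≥ 1 by induction on m.
Base step (m = 1): h(1) = -2 = 2·(-1), so 2 | h(1).
Suppose the result is true for m = i, i.e. 2 | h(i). Then
h(i+1) − 3·h(i) = (2·2^(i+1) - 2·3^(i+1)) − 3·(2·2^i - 2·3^i) = (2)·2^i·(2 − 3) = (-2)·2^i. Since 2 | h(i) by the inductive hypothesis, 2 | 3·h(i); and 2 | -2 since -2 = 2·-1. Therefore 2 | h(i+1).
This completes the induction.
Therefore the largest such d is 2.

d = 2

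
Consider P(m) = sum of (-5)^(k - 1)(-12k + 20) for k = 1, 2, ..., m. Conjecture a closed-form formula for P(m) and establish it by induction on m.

We claim P(m) = (-5)^m(2m - 3) + 3 for all m ≥ 1.
Base case (m = 1): P(1) = 8, and the closed form gives 8. They agree.
Suppose the result is true for m = k, so P(k) = (-5)^k(2k - 3) + 3.
Then P(k+1) = P(k) + ((-5)^k(-12k + 8)) = ((-5)^k(2k - 3) + 3) + ((-5)^k(-12k + 8)).
Simplifying, P(k+1) = -10(-5)^k·k + 5(-5)^k + 3 = (-5)^(k+1)(2(k+1) - 3) + 3,
which is the closed form with m = k+1.
By the principle of mathematical induction, the result holds for all m ≥ 1.

P(m) = (-5)^m(2m - 3) + 3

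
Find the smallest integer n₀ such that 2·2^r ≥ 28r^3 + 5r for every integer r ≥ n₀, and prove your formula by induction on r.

At r = 15: 65536 < 94575, so the inequality fails and n₀ ≥ 16. We prove 2·2^r ≥ 28r^3 + 5r for all r ≥ 16.
For the base case r = 16: 2·2^r = 131072 and 28r^3 + 5r = 114768, so 131072 ≥ 114768.
Suppose the result is true for r = p, so 2·2^p ≥ 28p^3 + 5p.
Then 2·2^(p + 1) = 2·(2·2^p) ≥ 2·(28p^3 + 5p).
Also, for p ≥ 16 we have 2·(28p^3 + 5p) ≥ 28(p+1)^3 + 5(p+1), since 2·(28p^3 + 5p) − (28(p+1)^3 + 5(p+1)) = 28p^3 - 84p^2 - 79p - 33, which is nonnegative for all p ≥ 16.
Combining, 2·2^(p + 1) ≥ 28(p+1)^3 + 5(p+1).
By induction, the statement is established for all r ≥ 16.
Hence the smallest such n₀ is 16.

n₀ = 16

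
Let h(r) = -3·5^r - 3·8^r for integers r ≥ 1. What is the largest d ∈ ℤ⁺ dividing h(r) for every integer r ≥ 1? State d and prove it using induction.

d = 3

Computing the first values: h(1) = -39 and h(2) = -267; gcd(-39, -267) = 3, so d ≤ 3.
We prove 3 | -3·5^r - 3·8^r for all r ≥ 1 by induction on r.
Base case (r = 1): h(1) = -39 = 3·(-13), so 3 | h(1).
Inductive step: suppose the statement holds for some i ≥ 1, i.e. 3 | h(i). Then
h(i+1) − 8·h(i) = (-3·5^(i+1) - 3·8^(i+1)) − 8·(-3·5^i - 3·8^i) = (-3)·5^i·(5 − 8) = (9)·5^i. Since 3 | h(i) by the inductive hypothesis, 3 | 8·h(i); and 3 | 9 since 9 = 3·3. Therefore 3 | h(i+1).
This completes the induction.
Therefore the largest such d is 3.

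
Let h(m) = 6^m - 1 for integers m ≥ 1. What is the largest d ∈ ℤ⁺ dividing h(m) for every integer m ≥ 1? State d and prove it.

d = 5

Computing the first values: h(1) = 5 and h(2) = 35; gcd(5, 35) = 5, so d ≤ 5.
We prove 5 | 6^m - 1 for all m ≥ 1 by induction on m.
Base case (m = 1): h(1) = 5 = 5·(1), so 5 | h(1).
Suppose the result is true for m = j, i.e. 5 | h(j). Then
6^{j+1} − 1^{j+1} = 6·6^j − 1·1^j = 6·(6^j − 1^j) + (5)·1^j. The first term is divisible by 5 by the inductive hypothesis, and the second term (5)·1^j is divisible by 5 since 5 | 5. Hence 5 | h(j+1).
By the principle of mathematical induction, the result holds for all m ≥ 1.
Therefore the largest such d is 5.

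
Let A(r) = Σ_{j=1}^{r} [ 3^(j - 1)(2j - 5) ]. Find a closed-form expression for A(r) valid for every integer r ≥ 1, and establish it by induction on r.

We claim A(r) = 3^r(r - 3) + 3 for all r ≥ 1.
Base case (r = 1): A(1) = -3, and the closed form gives -3. They agree.
For the inductive step, assume it holds for an arbitrary j ≥ 1, so A(j) = 3^j(j - 3) + 3.
Then A(j+1) = A(j) + (3^j(2j - 3)) = (3^j(j - 3) + 3) + (3^j(2j - 3)).
Simplifying, A(j+1) = 3·3^j·j - 6·3^j + 3 = 3^(j+1)((j+1) - 3) + 3,
which is the closed form with r = j+1.
By the principle of mathematical induction, the result holds for all r ≥ 1.

A(r) = 3^r(r - 3) + 3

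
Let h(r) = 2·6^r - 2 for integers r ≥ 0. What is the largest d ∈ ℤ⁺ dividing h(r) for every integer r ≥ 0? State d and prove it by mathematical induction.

d = 10

Computing the first values: h(0) = 0 and h(1) = 10; gcd(0, 10) = 10, so d ≤ 10.
We prove 10 | 2·6^r - 2 for all r ≥ 0 by induction on r.
Base step (r = 0): h(0) = 0 = 10·(0), so 10 | h(0).
Inductive step: suppose the statement holds for some m ≥ 0, i.e. 10 | h(m). Then
h(m+1) = 2·6^(m+1) - 2 = 6·(2·6^m - 2) + 10 = 6·h(m) + 10. The first term is divisible by 10 by the inductive hypothesis, and 10 is divisible by 10. Hence 10 | h(m+1).
By the principle of mathematical induction, the result holds for all r ≥ 0.
Therefore the largest such d is 10.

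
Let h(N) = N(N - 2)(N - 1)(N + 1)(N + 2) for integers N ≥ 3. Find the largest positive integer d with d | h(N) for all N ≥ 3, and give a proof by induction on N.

Computing the first values: h(3) = 120 and h(4) = 720; gcd(120, 720) = 120, so d ≤ 120.
We prove 120 | N(N - 2)(N - 1)(N + 1)(N + 2) for all N ≥ 3 by induction on N.
For the base case N = 3: h(3) = 120 = 120·(1), so 120 | h(3).
Inductive step: assume the claim holds for N = j, i.e. 120 | h(j). Then
h(j+1) − h(j) = (j-1)·j·(j+1)·(j+2)·(j+3) − (j-2)·(j-1)·j·(j+1)·(j+2) = (j-1)·j·(j+1)·(j+2)·[(j+3) − (j-2)] = 5·(j-1)·j·(j+1)·(j+2). The product of 4 consecutive integers is divisible by (4)! = 24, so h(j+1) − h(j) is divisible by 5·24 = 120. By the inductive hypothesis 120 | h(j), hence 120 | h(j+1).
This completes the induction.
Therefore the largest such d is 120.

d = 120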